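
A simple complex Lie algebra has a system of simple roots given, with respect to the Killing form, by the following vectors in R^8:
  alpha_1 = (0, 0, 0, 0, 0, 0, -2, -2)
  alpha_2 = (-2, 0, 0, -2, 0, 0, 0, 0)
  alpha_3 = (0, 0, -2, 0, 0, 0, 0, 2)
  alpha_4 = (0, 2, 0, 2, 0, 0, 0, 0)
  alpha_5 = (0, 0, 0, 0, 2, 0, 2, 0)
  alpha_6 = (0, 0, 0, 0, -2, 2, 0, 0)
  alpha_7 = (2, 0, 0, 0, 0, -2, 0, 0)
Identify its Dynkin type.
A_7

Compute the Cartan integers a_ij = 2(alpha_i, alpha_j)/(alpha_j, alpha_j); the resulting 7x7 Cartan matrix is
[[2, 0, -1, 0, -1, 0, 0], [0, 2, 0, -1, 0, 0, -1], [-1, 0, 2, 0, 0, 0, 0], [0, -1, 0, 2, 0, 0, 0], [-1, 0, 0, 0, 2, -1, 0], [0, 0, 0, 0, -1, 2, -1], [0, -1, 0, 0, 0, -1, 2]].
All simple roots have the same length, so the diagram is simply laced. The associated Dynkin diagram is a chain of 7 nodes with single edges (A_7), so the type is A_7 (the algebra sl(8)).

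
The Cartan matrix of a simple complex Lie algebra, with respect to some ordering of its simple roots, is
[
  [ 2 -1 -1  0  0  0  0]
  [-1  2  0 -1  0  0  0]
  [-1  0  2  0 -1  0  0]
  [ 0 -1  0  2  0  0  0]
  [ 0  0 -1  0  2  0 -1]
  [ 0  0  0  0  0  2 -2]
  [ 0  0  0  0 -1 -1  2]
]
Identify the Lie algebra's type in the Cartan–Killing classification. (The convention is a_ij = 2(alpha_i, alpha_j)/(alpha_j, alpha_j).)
C7

The matrix has rank 7 with 2's on the diagonal. Reading the off-diagonal entries as Dynkin edges (a single edge where a_ij = a_ji = -1; a double or triple edge where a_ij * a_ji = 2 or 3), the diagram is a chain of 7 nodes with a double edge at one end; the terminal node there is the unique long simple root (C_7). One simple-root ordering that puts it in standard form is (alpha_4, alpha_2, alpha_1, alpha_3, alpha_5, alpha_7, alpha_6). So the algebra is type C_7, i.e. sp(14).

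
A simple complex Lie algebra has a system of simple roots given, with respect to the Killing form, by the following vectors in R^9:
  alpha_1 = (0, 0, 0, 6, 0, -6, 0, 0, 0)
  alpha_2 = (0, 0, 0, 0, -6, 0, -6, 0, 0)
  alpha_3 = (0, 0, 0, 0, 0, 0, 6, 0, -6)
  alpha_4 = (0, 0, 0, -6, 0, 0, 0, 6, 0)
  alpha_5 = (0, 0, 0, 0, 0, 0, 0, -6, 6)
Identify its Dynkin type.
Compute the Cartan integers a_ij = 2(alpha_i, alpha_j)/(alpha_j, alpha_j); the resulting 5x5 Cartan matrix is
[[2, 0, 0, -1, 0], [0, 2, -1, 0, 0], [0, -1, 2, 0, -1], [-1, 0, 0, 2, -1], [0, 0, -1, -1, 2]].
All simple roots have the same length, so the diagram is simply laced. The associated Dynkin diagram is a chain of 5 nodes with single edges (A_5), so the type is A_5 (the algebra sl(6)).

A_5 (sl(6))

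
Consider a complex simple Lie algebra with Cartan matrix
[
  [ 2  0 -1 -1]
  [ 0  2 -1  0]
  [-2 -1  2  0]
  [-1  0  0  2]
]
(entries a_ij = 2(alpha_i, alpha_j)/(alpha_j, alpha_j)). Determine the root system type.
The matrix has rank 4 with 2's on the diagonal. Reading the off-diagonal entries as Dynkin edges (a single edge where a_ij = a_ji = -1; a double or triple edge where a_ij * a_ji = 2 or 3), the diagram is a chain of 4 nodes with a double edge between the middle two (F_4). One simple-root ordering that puts it in standard form is (alpha_2, alpha_3, alpha_1, alpha_4). So the algebra is type F_4.

F_4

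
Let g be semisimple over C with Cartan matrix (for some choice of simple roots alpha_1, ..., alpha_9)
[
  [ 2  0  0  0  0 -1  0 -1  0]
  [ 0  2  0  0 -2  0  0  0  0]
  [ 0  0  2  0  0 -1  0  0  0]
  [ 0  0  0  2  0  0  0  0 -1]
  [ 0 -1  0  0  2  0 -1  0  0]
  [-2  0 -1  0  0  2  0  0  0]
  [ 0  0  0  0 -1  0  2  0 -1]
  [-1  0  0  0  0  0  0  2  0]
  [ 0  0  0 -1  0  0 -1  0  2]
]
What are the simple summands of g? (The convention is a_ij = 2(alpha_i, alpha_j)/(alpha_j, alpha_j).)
C5 + F4

The diagram associated to this matrix has two connected components: the simple roots {alpha_2, alpha_4, alpha_5, alpha_7, alpha_9} form a chain of 5 nodes with a double edge at one end; the terminal node there is the unique long simple root (C_5), and {alpha_1, alpha_3, alpha_6, alpha_8} form a chain of 4 nodes with a double edge between the middle two (F_4). A semisimple Lie algebra decomposes uniquely as the direct sum of simple ideals, one per connected component of its Dynkin diagram, so g ≅ C_5 ⊕ F_4 (dimension 55 + 52 = 107).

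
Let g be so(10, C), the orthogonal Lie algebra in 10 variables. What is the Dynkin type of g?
This is so(10) with 10 even, which has dimension 10(10-1)/2 = 45 and rank 10/2 = 5. In the classification of classical Lie algebras, the orthogonal algebra so(2n) in an even number of variables has type D_n; here n = 5, so the Dynkin diagram is a chain of 3 nodes with a fork of two nodes at one end (D_5). Hence the type is D_5.

D_5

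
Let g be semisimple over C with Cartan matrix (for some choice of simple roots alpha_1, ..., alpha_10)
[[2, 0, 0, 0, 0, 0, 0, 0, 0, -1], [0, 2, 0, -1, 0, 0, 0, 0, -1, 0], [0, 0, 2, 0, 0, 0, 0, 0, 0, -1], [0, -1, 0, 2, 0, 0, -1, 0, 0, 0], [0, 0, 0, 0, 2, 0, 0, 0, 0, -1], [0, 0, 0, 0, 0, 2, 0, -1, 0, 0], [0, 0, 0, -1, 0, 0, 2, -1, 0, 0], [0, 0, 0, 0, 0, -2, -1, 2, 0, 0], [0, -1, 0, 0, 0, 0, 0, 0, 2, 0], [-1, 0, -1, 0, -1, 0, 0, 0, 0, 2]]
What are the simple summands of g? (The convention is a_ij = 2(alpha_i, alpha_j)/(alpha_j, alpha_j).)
B6 + D4

The diagram associated to this matrix has two connected components: the simple roots {alpha_2, alpha_4, alpha_6, alpha_7, alpha_8, alpha_9} form a chain of 6 nodes with a double edge at one end; the terminal node there is the unique short simple root (B_6), and {alpha_1, alpha_3, alpha_5, alpha_10} form a chain of 2 nodes with a fork of two nodes at one end (D_4). A semisimple Lie algebra decomposes uniquely as the direct sum of simple ideals, one per connected component of its Dynkin diagram, so g ≅ B_6 ⊕ D_4 (dimension 78 + 28 = 106).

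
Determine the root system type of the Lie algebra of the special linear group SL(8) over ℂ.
This is sl(8), which has dimension 8^2 - 1 = 63 and rank 8 - 1 = 7 (a Cartan subalgebra is the diagonal traceless matrices). In the classification of classical Lie algebras, the special linear algebra sl(n+1) has type A_n; here n = 7, so the Dynkin diagram is a chain of 7 nodes with single edges (A_7). Hence the type is A_7.

A_7 (sl(8))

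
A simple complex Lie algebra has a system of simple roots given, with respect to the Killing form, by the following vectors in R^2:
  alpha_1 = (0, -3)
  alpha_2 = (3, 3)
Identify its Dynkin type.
type B_2

Compute the Cartan integers a_ij = 2(alpha_i, alpha_j)/(alpha_j, alpha_j); the resulting 2x2 Cartan matrix is
[[2, -1], [-2, 2]].
The roots have two lengths (squared-length ratio 2:1); the short ones are alpha_{1}. The associated Dynkin diagram is a chain of 2 nodes with a double edge at one end; the terminal node there is the unique short simple root (B_2), so the type is B_2 (the algebra so(5)).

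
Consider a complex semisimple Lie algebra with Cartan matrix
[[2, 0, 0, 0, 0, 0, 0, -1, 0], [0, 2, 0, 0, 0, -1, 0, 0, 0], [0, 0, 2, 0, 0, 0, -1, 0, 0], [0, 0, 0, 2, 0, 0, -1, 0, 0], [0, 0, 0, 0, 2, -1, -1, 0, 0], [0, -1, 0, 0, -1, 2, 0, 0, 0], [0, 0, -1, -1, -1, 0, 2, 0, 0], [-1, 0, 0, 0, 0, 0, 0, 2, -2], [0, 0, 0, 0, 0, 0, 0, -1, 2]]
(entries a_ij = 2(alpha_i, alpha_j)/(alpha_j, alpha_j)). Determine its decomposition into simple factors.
B_3 ⊕ D_6

The diagram associated to this matrix has two connected components: the simple roots {alpha_1, alpha_8, alpha_9} form a chain of 3 nodes with a double edge at one end; the terminal node there is the unique short simple root (B_3), and {alpha_2, alpha_3, alpha_4, alpha_5, alpha_6, alpha_7} form a chain of 4 nodes with a fork of two nodes at one end (D_6). A semisimple Lie algebra decomposes uniquely as the direct sum of simple ideals, one per connected component of its Dynkin diagram, so g ≅ B_3 ⊕ D_6 (dimension 21 + 66 = 87).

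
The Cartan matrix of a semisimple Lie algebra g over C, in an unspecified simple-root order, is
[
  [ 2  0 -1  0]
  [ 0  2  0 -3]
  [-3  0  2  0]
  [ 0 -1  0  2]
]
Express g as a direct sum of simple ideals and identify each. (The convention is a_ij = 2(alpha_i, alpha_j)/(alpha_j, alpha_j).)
The diagram associated to this matrix has two connected components: the simple roots {alpha_2, alpha_4} form two nodes joined by a triple edge (G_2), and {alpha_1, alpha_3} form two nodes joined by a triple edge (G_2). A semisimple Lie algebra decomposes uniquely as the direct sum of simple ideals, one per connected component of its Dynkin diagram, so g ≅ G_2 ⊕ G_2 (dimension 14 + 14 = 28).

G_2 + G_2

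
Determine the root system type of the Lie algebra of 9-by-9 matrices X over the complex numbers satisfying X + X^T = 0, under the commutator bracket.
This is so(9) with 9 odd, which has dimension 9(9-1)/2 = 36 and rank (9-1)/2 = 4. In the classification of classical Lie algebras, the orthogonal algebra so(2n+1) in an odd number of variables has type B_n; here n = 4, so the Dynkin diagram is a chain of 4 nodes with a double edge at one end; the terminal node there is the unique short simple root (B_4). Hence the type is B_4.

B_4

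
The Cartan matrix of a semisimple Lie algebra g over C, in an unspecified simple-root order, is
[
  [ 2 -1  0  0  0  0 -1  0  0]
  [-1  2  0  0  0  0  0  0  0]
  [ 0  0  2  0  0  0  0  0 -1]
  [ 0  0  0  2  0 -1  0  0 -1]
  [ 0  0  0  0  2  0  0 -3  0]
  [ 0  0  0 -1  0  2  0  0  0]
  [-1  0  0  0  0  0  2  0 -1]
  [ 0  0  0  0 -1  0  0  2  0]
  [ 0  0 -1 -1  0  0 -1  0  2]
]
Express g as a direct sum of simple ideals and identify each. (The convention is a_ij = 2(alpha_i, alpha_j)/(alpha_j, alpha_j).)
The diagram associated to this matrix has two connected components: the simple roots {alpha_1, alpha_2, alpha_3, alpha_4, alpha_6, alpha_7, alpha_9} form a chain of 6 nodes with one extra node attached to the third node from one end (E_7), and {alpha_5, alpha_8} form two nodes joined by a triple edge (G_2). A semisimple Lie algebra decomposes uniquely as the direct sum of simple ideals, one per connected component of its Dynkin diagram, so g ≅ E_7 ⊕ G_2 (dimension 133 + 14 = 147).

type E_7 ⊕ type G_2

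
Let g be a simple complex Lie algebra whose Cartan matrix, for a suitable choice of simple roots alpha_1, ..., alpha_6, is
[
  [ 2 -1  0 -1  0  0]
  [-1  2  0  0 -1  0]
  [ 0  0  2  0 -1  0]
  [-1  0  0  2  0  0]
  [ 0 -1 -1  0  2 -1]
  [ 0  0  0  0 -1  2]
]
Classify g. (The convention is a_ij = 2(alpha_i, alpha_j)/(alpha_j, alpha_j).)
D6

The matrix has rank 6 with 2's on the diagonal. Reading the off-diagonal entries as Dynkin edges (a single edge where a_ij = a_ji = -1; a double or triple edge where a_ij * a_ji = 2 or 3), the diagram is a chain of 4 nodes with a fork of two nodes at one end (D_6). One simple-root ordering that puts it in standard form is (alpha_4, alpha_1, alpha_2, alpha_5, alpha_6, alpha_3). So the algebra is type D_6, i.e. so(12).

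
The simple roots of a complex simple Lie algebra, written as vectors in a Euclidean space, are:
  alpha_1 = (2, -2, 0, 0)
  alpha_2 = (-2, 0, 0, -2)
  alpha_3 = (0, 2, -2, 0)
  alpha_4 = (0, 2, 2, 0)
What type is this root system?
Compute the Cartan integers a_ij = 2(alpha_i, alpha_j)/(alpha_j, alpha_j); the resulting 4x4 Cartan matrix is
[[2, -1, -1, -1], [-1, 2, 0, 0], [-1, 0, 2, 0], [-1, 0, 0, 2]].
All simple roots have the same length, so the diagram is simply laced. The associated Dynkin diagram is a chain of 2 nodes with a fork of two nodes at one end (D_4), so the type is D_4 (the algebra so(8)).

type D_4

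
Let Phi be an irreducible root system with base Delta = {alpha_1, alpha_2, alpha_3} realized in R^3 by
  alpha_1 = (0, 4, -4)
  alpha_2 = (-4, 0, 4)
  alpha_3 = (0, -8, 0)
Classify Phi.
Compute the Cartan integers a_ij = 2(alpha_i, alpha_j)/(alpha_j, alpha_j); the resulting 3x3 Cartan matrix is
[[2, -1, -1], [-1, 2, 0], [-2, 0, 2]].
The roots have two lengths (squared-length ratio 2:1); the short ones are alpha_{1,2}. The associated Dynkin diagram is a chain of 3 nodes with a double edge at one end; the terminal node there is the unique long simple root (C_3), so the type is C_3 (the algebra sp(6)).

C_3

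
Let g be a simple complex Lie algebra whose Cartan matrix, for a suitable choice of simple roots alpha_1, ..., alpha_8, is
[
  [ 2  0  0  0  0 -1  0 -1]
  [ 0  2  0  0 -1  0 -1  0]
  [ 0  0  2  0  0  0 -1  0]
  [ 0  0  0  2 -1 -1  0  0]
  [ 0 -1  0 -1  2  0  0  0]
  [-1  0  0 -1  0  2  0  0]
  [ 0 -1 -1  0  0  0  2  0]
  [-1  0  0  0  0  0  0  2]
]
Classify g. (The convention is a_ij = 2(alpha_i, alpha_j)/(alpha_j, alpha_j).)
A_8

The matrix has rank 8 with 2's on the diagonal. Reading the off-diagonal entries as Dynkin edges (a single edge where a_ij = a_ji = -1; a double or triple edge where a_ij * a_ji = 2 or 3), the diagram is a chain of 8 nodes with single edges (A_8). One simple-root ordering that puts it in standard form is (alpha_3, alpha_7, alpha_2, alpha_5, alpha_4, alpha_6, alpha_1, alpha_8). So the algebra is type A_8, i.e. sl(9).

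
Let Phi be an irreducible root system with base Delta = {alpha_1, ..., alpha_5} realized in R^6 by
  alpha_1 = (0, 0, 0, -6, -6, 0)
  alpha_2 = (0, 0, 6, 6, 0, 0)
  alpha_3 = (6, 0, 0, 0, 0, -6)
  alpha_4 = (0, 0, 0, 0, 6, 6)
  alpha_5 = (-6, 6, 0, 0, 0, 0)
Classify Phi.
type A_5

Compute the Cartan integers a_ij = 2(alpha_i, alpha_j)/(alpha_j, alpha_j); the resulting 5x5 Cartan matrix is
[[2, -1, 0, -1, 0], [-1, 2, 0, 0, 0], [0, 0, 2, -1, -1], [-1, 0, -1, 2, 0], [0, 0, -1, 0, 2]].
All simple roots have the same length, so the diagram is simply laced. The associated Dynkin diagram is a chain of 5 nodes with single edges (A_5), so the type is A_5 (the algebra sl(6)).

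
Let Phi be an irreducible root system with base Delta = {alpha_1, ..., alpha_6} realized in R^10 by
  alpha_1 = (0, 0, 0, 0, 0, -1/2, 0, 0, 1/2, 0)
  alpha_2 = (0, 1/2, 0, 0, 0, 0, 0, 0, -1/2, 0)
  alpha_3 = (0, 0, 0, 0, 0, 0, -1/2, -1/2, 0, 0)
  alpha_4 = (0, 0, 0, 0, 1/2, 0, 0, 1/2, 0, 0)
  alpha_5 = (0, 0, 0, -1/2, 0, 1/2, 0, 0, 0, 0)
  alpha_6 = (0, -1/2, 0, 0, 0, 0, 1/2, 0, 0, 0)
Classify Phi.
Compute the Cartan integers a_ij = 2(alpha_i, alpha_j)/(alpha_j, alpha_j); the resulting 6x6 Cartan matrix is
[[2, -1, 0, 0, -1, 0], [-1, 2, 0, 0, 0, -1], [0, 0, 2, -1, 0, -1], [0, 0, -1, 2, 0, 0], [-1, 0, 0, 0, 2, 0], [0, -1, -1, 0, 0, 2]].
All simple roots have the same length, so the diagram is simply laced. The associated Dynkin diagram is a chain of 6 nodes with single edges (A_6), so the type is A_6 (the algebra sl(7)).

A_6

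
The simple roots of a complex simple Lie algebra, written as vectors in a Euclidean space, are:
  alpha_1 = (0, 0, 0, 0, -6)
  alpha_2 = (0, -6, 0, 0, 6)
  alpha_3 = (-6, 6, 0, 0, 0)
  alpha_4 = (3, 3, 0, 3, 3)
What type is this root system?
Compute the Cartan integers a_ij = 2(alpha_i, alpha_j)/(alpha_j, alpha_j); the resulting 4x4 Cartan matrix is
[[2, -1, 0, -1], [-2, 2, -1, 0], [0, -1, 2, 0], [-1, 0, 0, 2]].
The roots have two lengths (squared-length ratio 2:1); the short ones are alpha_{1,4}. The associated Dynkin diagram is a chain of 4 nodes with a double edge between the middle two (F_4), so the type is F_4.

F4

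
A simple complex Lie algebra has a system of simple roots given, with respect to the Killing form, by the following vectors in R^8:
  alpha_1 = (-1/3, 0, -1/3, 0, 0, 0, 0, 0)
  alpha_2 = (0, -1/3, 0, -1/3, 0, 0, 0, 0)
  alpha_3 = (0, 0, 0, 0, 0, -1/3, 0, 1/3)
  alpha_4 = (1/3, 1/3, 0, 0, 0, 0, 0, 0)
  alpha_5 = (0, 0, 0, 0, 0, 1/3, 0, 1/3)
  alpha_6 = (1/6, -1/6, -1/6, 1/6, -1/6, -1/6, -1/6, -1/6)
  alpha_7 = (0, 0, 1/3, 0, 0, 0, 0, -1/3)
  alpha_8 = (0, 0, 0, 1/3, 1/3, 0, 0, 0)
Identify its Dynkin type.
Compute the Cartan integers a_ij = 2(alpha_i, alpha_j)/(alpha_j, alpha_j); the resulting 8x8 Cartan matrix is
[[2, 0, 0, -1, 0, 0, -1, 0], [0, 2, 0, -1, 0, 0, 0, -1], [0, 0, 2, 0, 0, 0, -1, 0], [-1, -1, 0, 2, 0, 0, 0, 0], [0, 0, 0, 0, 2, -1, -1, 0], [0, 0, 0, 0, -1, 2, 0, 0], [-1, 0, -1, 0, -1, 0, 2, 0], [0, -1, 0, 0, 0, 0, 0, 2]].
All simple roots have the same length, so the diagram is simply laced. The associated Dynkin diagram is a chain of 7 nodes with one extra node attached to the third node from one end (E_8), so the type is E_8.

E_8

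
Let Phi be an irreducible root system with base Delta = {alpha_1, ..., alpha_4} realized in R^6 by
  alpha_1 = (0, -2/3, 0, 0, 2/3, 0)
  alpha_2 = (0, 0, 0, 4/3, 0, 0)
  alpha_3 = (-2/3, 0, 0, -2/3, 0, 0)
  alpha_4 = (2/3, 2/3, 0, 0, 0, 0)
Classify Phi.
Compute the Cartan integers a_ij = 2(alpha_i, alpha_j)/(alpha_j, alpha_j); the resulting 4x4 Cartan matrix is
[[2, 0, 0, -1], [0, 2, -2, 0], [0, -1, 2, -1], [-1, 0, -1, 2]].
The roots have two lengths (squared-length ratio 2:1); the short ones are alpha_{1,3,4}. The associated Dynkin diagram is a chain of 4 nodes with a double edge at one end; the terminal node there is the unique long simple root (C_4), so the type is C_4 (the algebra sp(8)).

C_4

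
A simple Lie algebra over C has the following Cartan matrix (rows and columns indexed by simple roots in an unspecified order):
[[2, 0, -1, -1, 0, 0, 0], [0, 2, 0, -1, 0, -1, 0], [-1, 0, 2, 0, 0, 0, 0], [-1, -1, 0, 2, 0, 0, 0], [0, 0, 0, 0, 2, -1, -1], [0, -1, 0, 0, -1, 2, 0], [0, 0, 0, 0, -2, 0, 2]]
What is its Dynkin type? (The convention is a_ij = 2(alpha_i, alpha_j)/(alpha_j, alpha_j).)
The matrix has rank 7 with 2's on the diagonal. Reading the off-diagonal entries as Dynkin edges (a single edge where a_ij = a_ji = -1; a double or triple edge where a_ij * a_ji = 2 or 3), the diagram is a chain of 7 nodes with a double edge at one end; the terminal node there is the unique long simple root (C_7). One simple-root ordering that puts it in standard form is (alpha_3, alpha_1, alpha_4, alpha_2, alpha_6, alpha_5, alpha_7). So the algebra is type C_7, i.e. sp(14).

C7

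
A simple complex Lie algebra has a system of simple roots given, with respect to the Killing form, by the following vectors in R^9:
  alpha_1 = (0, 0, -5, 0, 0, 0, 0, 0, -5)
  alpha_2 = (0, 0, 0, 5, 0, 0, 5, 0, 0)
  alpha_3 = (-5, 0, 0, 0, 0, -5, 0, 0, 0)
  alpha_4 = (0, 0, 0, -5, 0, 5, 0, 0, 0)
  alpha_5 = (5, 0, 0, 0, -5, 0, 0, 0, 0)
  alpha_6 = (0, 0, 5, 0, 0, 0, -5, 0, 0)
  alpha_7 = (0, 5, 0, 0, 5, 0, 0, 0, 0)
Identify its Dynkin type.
Compute the Cartan integers a_ij = 2(alpha_i, alpha_j)/(alpha_j, alpha_j); the resulting 7x7 Cartan matrix is
[[2, 0, 0, 0, 0, -1, 0], [0, 2, 0, -1, 0, -1, 0], [0, 0, 2, -1, -1, 0, 0], [0, -1, -1, 2, 0, 0, 0], [0, 0, -1, 0, 2, 0, -1], [-1, -1, 0, 0, 0, 2, 0], [0, 0, 0, 0, -1, 0, 2]].
All simple roots have the same length, so the diagram is simply laced. The associated Dynkin diagram is a chain of 7 nodes with single edges (A_7), so the type is A_7 (the algebra sl(8)).

A7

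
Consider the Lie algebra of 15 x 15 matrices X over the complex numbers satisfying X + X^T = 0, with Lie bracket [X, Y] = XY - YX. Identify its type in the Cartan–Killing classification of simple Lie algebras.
This is so(15) with 15 odd, which has dimension 15(15-1)/2 = 105 and rank (15-1)/2 = 7. In the classification of classical Lie algebras, the orthogonal algebra so(2n+1) in an odd number of variables has type B_n; here n = 7, so the Dynkin diagram is a chain of 7 nodes with a double edge at one end; the terminal node there is the unique short simple root (B_7). Hence the type is B_7.

type B_7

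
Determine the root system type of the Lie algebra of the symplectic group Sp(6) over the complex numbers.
C_3 (sp(6))

This is sp(6), which has dimension 6(6+1)/2 = 21 and rank 6/2 = 3. In the classification of classical Lie algebras, the symplectic algebra sp(2n) has type C_n; here n = 3, so the Dynkin diagram is a chain of 3 nodes with a double edge at one end; the terminal node there is the unique long simple root (C_3). Hence the type is C_3.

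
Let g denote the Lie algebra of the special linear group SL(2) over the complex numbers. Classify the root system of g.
This is sl(2), which has dimension 2^2 - 1 = 3 and rank 2 - 1 = 1 (a Cartan subalgebra is the diagonal traceless matrices). In the classification of classical Lie algebras, the special linear algebra sl(n+1) has type A_n; here n = 1, so the Dynkin diagram is a chain of 1 nodes with single edges (A_1). Hence the type is A_1.

type A_1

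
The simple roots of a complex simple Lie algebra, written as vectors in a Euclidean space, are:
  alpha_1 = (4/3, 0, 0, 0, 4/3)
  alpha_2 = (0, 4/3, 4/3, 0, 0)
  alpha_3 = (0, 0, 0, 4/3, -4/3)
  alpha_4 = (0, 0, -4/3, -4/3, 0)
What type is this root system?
Compute the Cartan integers a_ij = 2(alpha_i, alpha_j)/(alpha_j, alpha_j); the resulting 4x4 Cartan matrix is
[[2, 0, -1, 0], [0, 2, 0, -1], [-1, 0, 2, -1], [0, -1, -1, 2]].
All simple roots have the same length, so the diagram is simply laced. The associated Dynkin diagram is a chain of 4 nodes with single edges (A_4), so the type is A_4 (the algebra sl(5)).

A4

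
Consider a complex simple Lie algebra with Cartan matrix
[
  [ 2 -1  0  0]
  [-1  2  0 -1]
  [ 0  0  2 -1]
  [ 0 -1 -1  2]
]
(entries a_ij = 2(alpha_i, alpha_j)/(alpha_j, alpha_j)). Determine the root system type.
A4

The matrix has rank 4 with 2's on the diagonal. Reading the off-diagonal entries as Dynkin edges (a single edge where a_ij = a_ji = -1; a double or triple edge where a_ij * a_ji = 2 or 3), the diagram is a chain of 4 nodes with single edges (A_4). One simple-root ordering that puts it in standard form is (alpha_1, alpha_2, alpha_4, alpha_3). So the algebra is type A_4, i.e. sl(5).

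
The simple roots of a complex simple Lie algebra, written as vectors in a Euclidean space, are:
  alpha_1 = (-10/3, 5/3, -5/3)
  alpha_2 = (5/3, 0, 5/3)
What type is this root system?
Compute the Cartan integers a_ij = 2(alpha_i, alpha_j)/(alpha_j, alpha_j); the resulting 2x2 Cartan matrix is
[[2, -3], [-1, 2]].
The roots have two lengths (squared-length ratio 3:1); the short ones are alpha_{2}. The associated Dynkin diagram is two nodes joined by a triple edge (G_2), so the type is G_2.

G_2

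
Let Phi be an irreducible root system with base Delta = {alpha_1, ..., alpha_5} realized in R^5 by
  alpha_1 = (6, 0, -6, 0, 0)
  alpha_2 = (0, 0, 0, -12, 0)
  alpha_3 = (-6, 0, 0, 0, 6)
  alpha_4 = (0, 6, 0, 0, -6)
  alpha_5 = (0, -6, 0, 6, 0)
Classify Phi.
C_5 (sp(10))

Compute the Cartan integers a_ij = 2(alpha_i, alpha_j)/(alpha_j, alpha_j); the resulting 5x5 Cartan matrix is
[[2, 0, -1, 0, 0], [0, 2, 0, 0, -2], [-1, 0, 2, -1, 0], [0, 0, -1, 2, -1], [0, -1, 0, -1, 2]].
The roots have two lengths (squared-length ratio 2:1); the short ones are alpha_{1,3,4,5}. The associated Dynkin diagram is a chain of 5 nodes with a double edge at one end; the terminal node there is the unique long simple root (C_5), so the type is C_5 (the algebra sp(10)).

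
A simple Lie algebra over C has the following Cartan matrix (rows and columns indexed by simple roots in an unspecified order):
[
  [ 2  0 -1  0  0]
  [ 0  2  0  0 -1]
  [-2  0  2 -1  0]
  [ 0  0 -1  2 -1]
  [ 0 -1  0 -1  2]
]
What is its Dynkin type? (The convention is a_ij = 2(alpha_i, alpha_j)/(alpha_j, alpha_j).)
The matrix has rank 5 with 2's on the diagonal. Reading the off-diagonal entries as Dynkin edges (a single edge where a_ij = a_ji = -1; a double or triple edge where a_ij * a_ji = 2 or 3), the diagram is a chain of 5 nodes with a double edge at one end; the terminal node there is the unique short simple root (B_5). One simple-root ordering that puts it in standard form is (alpha_2, alpha_5, alpha_4, alpha_3, alpha_1). So the algebra is type B_5, i.e. so(11).

B_5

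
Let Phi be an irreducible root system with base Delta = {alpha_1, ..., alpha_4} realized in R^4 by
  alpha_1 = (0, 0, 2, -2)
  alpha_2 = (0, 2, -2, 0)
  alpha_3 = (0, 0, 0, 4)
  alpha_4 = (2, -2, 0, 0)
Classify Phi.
Compute the Cartan integers a_ij = 2(alpha_i, alpha_j)/(alpha_j, alpha_j); the resulting 4x4 Cartan matrix is
[[2, -1, -1, 0], [-1, 2, 0, -1], [-2, 0, 2, 0], [0, -1, 0, 2]].
The roots have two lengths (squared-length ratio 2:1); the short ones are alpha_{1,2,4}. The associated Dynkin diagram is a chain of 4 nodes with a double edge at one end; the terminal node there is the unique long simple root (C_4), so the type is C_4 (the algebra sp(8)).

C_4 (sp(8))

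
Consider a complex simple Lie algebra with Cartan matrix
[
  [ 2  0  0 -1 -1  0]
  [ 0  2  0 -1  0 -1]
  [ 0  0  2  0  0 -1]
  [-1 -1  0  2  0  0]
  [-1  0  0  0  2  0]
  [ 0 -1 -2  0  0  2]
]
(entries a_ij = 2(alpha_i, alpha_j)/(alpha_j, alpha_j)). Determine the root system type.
The matrix has rank 6 with 2's on the diagonal. Reading the off-diagonal entries as Dynkin edges (a single edge where a_ij = a_ji = -1; a double or triple edge where a_ij * a_ji = 2 or 3), the diagram is a chain of 6 nodes with a double edge at one end; the terminal node there is the unique short simple root (B_6). One simple-root ordering that puts it in standard form is (alpha_5, alpha_1, alpha_4, alpha_2, alpha_6, alpha_3). So the algebra is type B_6, i.e. so(13).

B_6 (so(13))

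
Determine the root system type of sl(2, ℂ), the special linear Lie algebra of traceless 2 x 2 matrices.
This is sl(2), which has dimension 2^2 - 1 = 3 and rank 2 - 1 = 1 (a Cartan subalgebra is the diagonal traceless matrices). In the classification of classical Lie algebras, the special linear algebra sl(n+1) has type A_n; here n = 1, so the Dynkin diagram is a chain of 1 nodes with single edges (A_1). Hence the type is A_1.

A_1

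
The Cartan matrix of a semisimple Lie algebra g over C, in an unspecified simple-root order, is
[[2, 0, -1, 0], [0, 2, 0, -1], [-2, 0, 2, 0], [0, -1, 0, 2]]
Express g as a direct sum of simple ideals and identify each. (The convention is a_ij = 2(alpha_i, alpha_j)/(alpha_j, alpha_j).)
The diagram associated to this matrix has two connected components: the simple roots {alpha_2, alpha_4} form a chain of 2 nodes with single edges (A_2), and {alpha_1, alpha_3} form a chain of 2 nodes with a double edge at one end; the terminal node there is the unique short simple root (B_2). A semisimple Lie algebra decomposes uniquely as the direct sum of simple ideals, one per connected component of its Dynkin diagram, so g ≅ A_2 ⊕ B_2 (dimension 8 + 10 = 18).

A2 ⊕ B2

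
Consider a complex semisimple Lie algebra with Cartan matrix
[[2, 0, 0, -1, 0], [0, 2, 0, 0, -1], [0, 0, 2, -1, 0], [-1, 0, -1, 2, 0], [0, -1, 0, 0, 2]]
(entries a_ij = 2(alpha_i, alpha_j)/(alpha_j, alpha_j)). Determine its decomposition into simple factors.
A_2 (sl(3)) + A_3 (sl(4))

The diagram associated to this matrix has two connected components: the simple roots {alpha_2, alpha_5} form a chain of 2 nodes with single edges (A_2), and {alpha_1, alpha_3, alpha_4} form a chain of 3 nodes with single edges (A_3). A semisimple Lie algebra decomposes uniquely as the direct sum of simple ideals, one per connected component of its Dynkin diagram, so g ≅ A_2 ⊕ A_3 (dimension 8 + 15 = 23).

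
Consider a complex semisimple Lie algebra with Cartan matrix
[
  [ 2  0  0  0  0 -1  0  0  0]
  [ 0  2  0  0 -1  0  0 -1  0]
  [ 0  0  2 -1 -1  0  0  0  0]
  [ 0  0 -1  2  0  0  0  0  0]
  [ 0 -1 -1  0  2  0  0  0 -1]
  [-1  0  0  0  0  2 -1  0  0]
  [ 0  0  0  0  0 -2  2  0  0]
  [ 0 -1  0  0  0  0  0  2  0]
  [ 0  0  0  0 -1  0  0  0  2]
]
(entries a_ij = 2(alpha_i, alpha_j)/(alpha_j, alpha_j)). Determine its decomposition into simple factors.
C3 ⊕ E6

The diagram associated to this matrix has two connected components: the simple roots {alpha_1, alpha_6, alpha_7} form a chain of 3 nodes with a double edge at one end; the terminal node there is the unique long simple root (C_3), and {alpha_2, alpha_3, alpha_4, alpha_5, alpha_8, alpha_9} form a chain of 5 nodes with one extra node attached to the third node from one end (E_6). A semisimple Lie algebra decomposes uniquely as the direct sum of simple ideals, one per connected component of its Dynkin diagram, so g ≅ C_3 ⊕ E_6 (dimension 21 + 78 = 99).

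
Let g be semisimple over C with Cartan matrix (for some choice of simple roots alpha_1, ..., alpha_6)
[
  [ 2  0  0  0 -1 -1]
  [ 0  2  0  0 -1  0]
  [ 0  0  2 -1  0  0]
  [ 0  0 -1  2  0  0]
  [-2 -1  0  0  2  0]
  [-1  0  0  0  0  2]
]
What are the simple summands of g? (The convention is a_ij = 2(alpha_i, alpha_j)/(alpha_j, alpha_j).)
The diagram associated to this matrix has two connected components: the simple roots {alpha_3, alpha_4} form a chain of 2 nodes with single edges (A_2), and {alpha_1, alpha_2, alpha_5, alpha_6} form a chain of 4 nodes with a double edge between the middle two (F_4). A semisimple Lie algebra decomposes uniquely as the direct sum of simple ideals, one per connected component of its Dynkin diagram, so g ≅ A_2 ⊕ F_4 (dimension 8 + 52 = 60).

type A_2 ⊕ type F_4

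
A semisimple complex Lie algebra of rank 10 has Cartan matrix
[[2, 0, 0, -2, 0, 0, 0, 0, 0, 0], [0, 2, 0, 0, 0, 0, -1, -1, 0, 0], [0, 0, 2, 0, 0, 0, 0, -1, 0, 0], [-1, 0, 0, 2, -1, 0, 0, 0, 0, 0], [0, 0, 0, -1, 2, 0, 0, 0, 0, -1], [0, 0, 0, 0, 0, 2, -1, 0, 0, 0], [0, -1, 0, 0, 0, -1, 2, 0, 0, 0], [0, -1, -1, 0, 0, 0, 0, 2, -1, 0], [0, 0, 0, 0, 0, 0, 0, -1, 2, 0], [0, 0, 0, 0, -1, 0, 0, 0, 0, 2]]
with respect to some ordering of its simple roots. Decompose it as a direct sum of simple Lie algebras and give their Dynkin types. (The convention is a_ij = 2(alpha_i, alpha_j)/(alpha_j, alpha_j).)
type C_4 + type D_6

The diagram associated to this matrix has two connected components: the simple roots {alpha_1, alpha_4, alpha_5, alpha_10} form a chain of 4 nodes with a double edge at one end; the terminal node there is the unique long simple root (C_4), and {alpha_2, alpha_3, alpha_6, alpha_7, alpha_8, alpha_9} form a chain of 4 nodes with a fork of two nodes at one end (D_6). A semisimple Lie algebra decomposes uniquely as the direct sum of simple ideals, one per connected component of its Dynkin diagram, so g ≅ C_4 ⊕ D_6 (dimension 36 + 66 = 102).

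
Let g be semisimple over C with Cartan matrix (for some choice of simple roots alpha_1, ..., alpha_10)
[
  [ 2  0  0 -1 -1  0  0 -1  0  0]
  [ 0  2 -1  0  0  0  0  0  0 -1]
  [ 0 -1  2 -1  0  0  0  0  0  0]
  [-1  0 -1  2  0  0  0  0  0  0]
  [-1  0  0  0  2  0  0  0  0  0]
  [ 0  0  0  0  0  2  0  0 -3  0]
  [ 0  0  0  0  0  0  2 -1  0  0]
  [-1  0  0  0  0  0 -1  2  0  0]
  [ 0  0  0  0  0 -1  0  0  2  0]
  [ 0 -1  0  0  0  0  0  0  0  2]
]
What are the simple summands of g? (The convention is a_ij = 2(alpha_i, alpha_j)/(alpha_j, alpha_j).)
The diagram associated to this matrix has two connected components: the simple roots {alpha_1, alpha_2, alpha_3, alpha_4, alpha_5, alpha_7, alpha_8, alpha_10} form a chain of 7 nodes with one extra node attached to the third node from one end (E_8), and {alpha_6, alpha_9} form two nodes joined by a triple edge (G_2). A semisimple Lie algebra decomposes uniquely as the direct sum of simple ideals, one per connected component of its Dynkin diagram, so g ≅ E_8 ⊕ G_2 (dimension 248 + 14 = 262).

E_8 + G_2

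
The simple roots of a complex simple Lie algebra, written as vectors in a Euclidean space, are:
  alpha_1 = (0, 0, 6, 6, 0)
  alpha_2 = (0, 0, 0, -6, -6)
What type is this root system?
Compute the Cartan integers a_ij = 2(alpha_i, alpha_j)/(alpha_j, alpha_j); the resulting 2x2 Cartan matrix is
[[2, -1], [-1, 2]].
All simple roots have the same length, so the diagram is simply laced. The associated Dynkin diagram is a chain of 2 nodes with single edges (A_2), so the type is A_2 (the algebra sl(3)).

A2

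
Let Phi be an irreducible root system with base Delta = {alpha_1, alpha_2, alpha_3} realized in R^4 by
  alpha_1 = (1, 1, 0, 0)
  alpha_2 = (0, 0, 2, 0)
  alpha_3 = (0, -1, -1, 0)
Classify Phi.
C_3 (sp(6))

Compute the Cartan integers a_ij = 2(alpha_i, alpha_j)/(alpha_j, alpha_j); the resulting 3x3 Cartan matrix is
[[2, 0, -1], [0, 2, -2], [-1, -1, 2]].
The roots have two lengths (squared-length ratio 2:1); the short ones are alpha_{1,3}. The associated Dynkin diagram is a chain of 3 nodes with a double edge at one end; the terminal node there is the unique long simple root (C_3), so the type is C_3 (the algebra sp(6)).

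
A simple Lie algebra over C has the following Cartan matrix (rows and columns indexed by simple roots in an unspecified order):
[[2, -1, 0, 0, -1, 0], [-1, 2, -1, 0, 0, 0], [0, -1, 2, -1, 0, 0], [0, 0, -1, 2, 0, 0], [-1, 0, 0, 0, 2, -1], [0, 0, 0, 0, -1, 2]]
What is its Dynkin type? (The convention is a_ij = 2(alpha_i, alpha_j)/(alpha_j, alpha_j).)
type A_6

The matrix has rank 6 with 2's on the diagonal. Reading the off-diagonal entries as Dynkin edges (a single edge where a_ij = a_ji = -1; a double or triple edge where a_ij * a_ji = 2 or 3), the diagram is a chain of 6 nodes with single edges (A_6). One simple-root ordering that puts it in standard form is (alpha_6, alpha_5, alpha_1, alpha_2, alpha_3, alpha_4). So the algebra is type A_6, i.e. sl(7).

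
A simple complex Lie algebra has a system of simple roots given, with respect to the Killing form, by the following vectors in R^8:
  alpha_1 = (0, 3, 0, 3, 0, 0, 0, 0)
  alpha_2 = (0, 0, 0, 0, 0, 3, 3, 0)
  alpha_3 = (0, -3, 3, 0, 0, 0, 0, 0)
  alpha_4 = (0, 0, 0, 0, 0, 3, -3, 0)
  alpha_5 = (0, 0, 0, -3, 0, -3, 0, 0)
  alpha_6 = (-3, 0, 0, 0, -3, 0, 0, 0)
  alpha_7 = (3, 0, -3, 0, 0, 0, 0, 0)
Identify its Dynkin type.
Compute the Cartan integers a_ij = 2(alpha_i, alpha_j)/(alpha_j, alpha_j); the resulting 7x7 Cartan matrix is
[[2, 0, -1, 0, -1, 0, 0], [0, 2, 0, 0, -1, 0, 0], [-1, 0, 2, 0, 0, 0, -1], [0, 0, 0, 2, -1, 0, 0], [-1, -1, 0, -1, 2, 0, 0], [0, 0, 0, 0, 0, 2, -1], [0, 0, -1, 0, 0, -1, 2]].
All simple roots have the same length, so the diagram is simply laced. The associated Dynkin diagram is a chain of 5 nodes with a fork of two nodes at one end (D_7), so the type is D_7 (the algebra so(14)).

D_7 (so(14))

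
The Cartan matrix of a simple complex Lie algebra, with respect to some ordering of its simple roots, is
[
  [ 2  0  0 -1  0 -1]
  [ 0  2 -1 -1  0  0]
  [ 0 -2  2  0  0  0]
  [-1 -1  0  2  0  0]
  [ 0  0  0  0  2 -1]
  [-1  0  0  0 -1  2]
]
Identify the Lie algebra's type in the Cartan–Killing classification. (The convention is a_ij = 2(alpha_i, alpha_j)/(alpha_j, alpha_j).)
The matrix has rank 6 with 2's on the diagonal. Reading the off-diagonal entries as Dynkin edges (a single edge where a_ij = a_ji = -1; a double or triple edge where a_ij * a_ji = 2 or 3), the diagram is a chain of 6 nodes with a double edge at one end; the terminal node there is the unique long simple root (C_6). One simple-root ordering that puts it in standard form is (alpha_5, alpha_6, alpha_1, alpha_4, alpha_2, alpha_3). So the algebra is type C_6, i.e. sp(12).

C6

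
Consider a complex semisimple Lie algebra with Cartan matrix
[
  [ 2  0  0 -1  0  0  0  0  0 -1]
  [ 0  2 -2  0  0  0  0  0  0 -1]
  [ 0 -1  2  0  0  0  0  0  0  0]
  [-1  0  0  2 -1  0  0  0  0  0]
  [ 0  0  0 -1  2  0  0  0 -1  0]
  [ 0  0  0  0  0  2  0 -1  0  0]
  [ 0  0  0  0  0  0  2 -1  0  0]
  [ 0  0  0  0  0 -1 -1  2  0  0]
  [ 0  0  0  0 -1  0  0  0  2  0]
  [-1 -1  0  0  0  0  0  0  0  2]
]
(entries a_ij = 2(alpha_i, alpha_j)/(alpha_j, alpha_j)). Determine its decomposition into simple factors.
A3 + B7

The diagram associated to this matrix has two connected components: the simple roots {alpha_6, alpha_7, alpha_8} form a chain of 3 nodes with single edges (A_3), and {alpha_1, alpha_2, alpha_3, alpha_4, alpha_5, alpha_9, alpha_10} form a chain of 7 nodes with a double edge at one end; the terminal node there is the unique short simple root (B_7). A semisimple Lie algebra decomposes uniquely as the direct sum of simple ideals, one per connected component of its Dynkin diagram, so g ≅ A_3 ⊕ B_7 (dimension 15 + 105 = 120).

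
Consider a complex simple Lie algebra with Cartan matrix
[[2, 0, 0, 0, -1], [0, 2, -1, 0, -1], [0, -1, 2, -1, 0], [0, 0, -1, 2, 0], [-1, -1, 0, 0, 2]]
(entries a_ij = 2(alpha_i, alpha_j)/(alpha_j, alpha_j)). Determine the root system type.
type A_5

The matrix has rank 5 with 2's on the diagonal. Reading the off-diagonal entries as Dynkin edges (a single edge where a_ij = a_ji = -1; a double or triple edge where a_ij * a_ji = 2 or 3), the diagram is a chain of 5 nodes with single edges (A_5). One simple-root ordering that puts it in standard form is (alpha_1, alpha_5, alpha_2, alpha_3, alpha_4). So the algebra is type A_5, i.e. sl(6).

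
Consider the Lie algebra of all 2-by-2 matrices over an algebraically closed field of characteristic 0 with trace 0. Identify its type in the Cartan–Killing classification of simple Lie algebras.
This is sl(2), which has dimension 2^2 - 1 = 3 and rank 2 - 1 = 1 (a Cartan subalgebra is the diagonal traceless matrices). In the classification of classical Lie algebras, the special linear algebra sl(n+1) has type A_n; here n = 1, so the Dynkin diagram is a chain of 1 nodes with single edges (A_1). Hence the type is A_1.

A_1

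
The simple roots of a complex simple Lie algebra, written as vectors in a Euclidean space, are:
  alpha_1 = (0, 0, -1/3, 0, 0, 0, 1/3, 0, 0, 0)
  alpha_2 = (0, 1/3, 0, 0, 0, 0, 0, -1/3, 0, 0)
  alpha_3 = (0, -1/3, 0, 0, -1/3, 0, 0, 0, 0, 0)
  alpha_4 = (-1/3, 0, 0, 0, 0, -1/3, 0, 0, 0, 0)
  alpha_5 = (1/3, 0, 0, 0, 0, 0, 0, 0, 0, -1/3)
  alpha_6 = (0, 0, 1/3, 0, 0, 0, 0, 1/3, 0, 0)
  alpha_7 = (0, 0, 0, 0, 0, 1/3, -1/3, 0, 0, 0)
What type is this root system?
Compute the Cartan integers a_ij = 2(alpha_i, alpha_j)/(alpha_j, alpha_j); the resulting 7x7 Cartan matrix is
[[2, 0, 0, 0, 0, -1, -1], [0, 2, -1, 0, 0, -1, 0], [0, -1, 2, 0, 0, 0, 0], [0, 0, 0, 2, -1, 0, -1], [0, 0, 0, -1, 2, 0, 0], [-1, -1, 0, 0, 0, 2, 0], [-1, 0, 0, -1, 0, 0, 2]].
All simple roots have the same length, so the diagram is simply laced. The associated Dynkin diagram is a chain of 7 nodes with single edges (A_7), so the type is A_7 (the algebra sl(8)).

A_7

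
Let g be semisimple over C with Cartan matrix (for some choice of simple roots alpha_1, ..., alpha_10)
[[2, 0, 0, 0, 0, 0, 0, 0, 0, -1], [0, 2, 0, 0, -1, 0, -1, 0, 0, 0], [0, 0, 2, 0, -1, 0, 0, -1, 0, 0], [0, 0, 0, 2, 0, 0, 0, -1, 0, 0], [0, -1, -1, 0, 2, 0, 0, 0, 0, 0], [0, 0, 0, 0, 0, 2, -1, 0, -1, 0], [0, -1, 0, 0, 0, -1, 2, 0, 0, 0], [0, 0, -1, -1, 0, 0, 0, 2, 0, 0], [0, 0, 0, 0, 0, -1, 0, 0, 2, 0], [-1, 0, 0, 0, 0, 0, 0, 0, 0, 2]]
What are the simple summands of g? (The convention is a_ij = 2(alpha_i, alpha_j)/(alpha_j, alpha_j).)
type A_2 ⊕ type A_8

The diagram associated to this matrix has two connected components: the simple roots {alpha_1, alpha_10} form a chain of 2 nodes with single edges (A_2), and {alpha_2, alpha_3, alpha_4, alpha_5, alpha_6, alpha_7, alpha_8, alpha_9} form a chain of 8 nodes with single edges (A_8). A semisimple Lie algebra decomposes uniquely as the direct sum of simple ideals, one per connected component of its Dynkin diagram, so g ≅ A_2 ⊕ A_8 (dimension 8 + 80 = 88).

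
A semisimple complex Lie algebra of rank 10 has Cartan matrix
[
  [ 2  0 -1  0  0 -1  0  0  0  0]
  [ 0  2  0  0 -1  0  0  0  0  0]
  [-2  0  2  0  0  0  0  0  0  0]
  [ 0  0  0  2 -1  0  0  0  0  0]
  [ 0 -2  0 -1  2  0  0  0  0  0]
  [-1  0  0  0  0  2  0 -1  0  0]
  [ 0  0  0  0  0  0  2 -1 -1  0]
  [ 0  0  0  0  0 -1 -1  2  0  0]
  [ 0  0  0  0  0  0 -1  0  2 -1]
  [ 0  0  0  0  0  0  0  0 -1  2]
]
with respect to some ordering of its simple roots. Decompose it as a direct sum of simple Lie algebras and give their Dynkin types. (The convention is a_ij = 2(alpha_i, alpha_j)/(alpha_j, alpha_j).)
The diagram associated to this matrix has two connected components: the simple roots {alpha_2, alpha_4, alpha_5} form a chain of 3 nodes with a double edge at one end; the terminal node there is the unique short simple root (B_3), and {alpha_1, alpha_3, alpha_6, alpha_7, alpha_8, alpha_9, alpha_10} form a chain of 7 nodes with a double edge at one end; the terminal node there is the unique long simple root (C_7). A semisimple Lie algebra decomposes uniquely as the direct sum of simple ideals, one per connected component of its Dynkin diagram, so g ≅ B_3 ⊕ C_7 (dimension 21 + 105 = 126).

B3 + C7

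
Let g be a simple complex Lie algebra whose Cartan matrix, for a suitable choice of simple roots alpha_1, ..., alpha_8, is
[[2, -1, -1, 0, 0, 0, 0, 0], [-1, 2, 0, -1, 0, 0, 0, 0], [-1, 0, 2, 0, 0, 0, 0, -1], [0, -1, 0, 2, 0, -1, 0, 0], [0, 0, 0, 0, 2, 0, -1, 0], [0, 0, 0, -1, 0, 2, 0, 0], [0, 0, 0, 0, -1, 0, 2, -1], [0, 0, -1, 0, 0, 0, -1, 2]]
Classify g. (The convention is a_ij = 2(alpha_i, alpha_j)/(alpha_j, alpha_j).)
A8

The matrix has rank 8 with 2's on the diagonal. Reading the off-diagonal entries as Dynkin edges (a single edge where a_ij = a_ji = -1; a double or triple edge where a_ij * a_ji = 2 or 3), the diagram is a chain of 8 nodes with single edges (A_8). One simple-root ordering that puts it in standard form is (alpha_6, alpha_4, alpha_2, alpha_1, alpha_3, alpha_8, alpha_7, alpha_5). So the algebra is type A_8, i.e. sl(9).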